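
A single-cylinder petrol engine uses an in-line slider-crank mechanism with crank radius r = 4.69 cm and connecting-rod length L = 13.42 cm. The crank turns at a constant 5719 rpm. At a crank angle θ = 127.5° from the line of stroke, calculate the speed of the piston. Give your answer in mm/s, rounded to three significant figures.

17300

ω = 2π·5719/60 = 598.9 rad/s
For an in-line slider-crank, x = r cosθ + √(L² − r² sin²θ), so v = −rω sinθ·[1 + r cosθ/√(L² − r² sin²θ)].
With r = 0.0469 m, L = 0.1342 m, θ = 127.5°: √(L² − r² sin²θ) = 0.12894 m.
v = −0.0469·598.9·0.79335·[1 + 0.0469·-0.60876/0.12894] = -17.349 m/s.
|v| = 17.349 m/s = 17349 mm/s.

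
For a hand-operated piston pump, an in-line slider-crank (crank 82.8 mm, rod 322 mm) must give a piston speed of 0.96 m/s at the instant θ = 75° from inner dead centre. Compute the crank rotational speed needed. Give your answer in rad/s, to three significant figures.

For an in-line slider-crank, |v_piston| = rω|sinθ|·[1 + r cosθ/√(L² − r² sin²θ)].
With r = 0.0828 m, L = 0.322 m, θ = 75°: the bracketed kinematic factor |dx/dθ| = 0.085474 m.
ω = v/|dx/dθ| = 0.96/0.085474 = 11.232 rad/s.

11.2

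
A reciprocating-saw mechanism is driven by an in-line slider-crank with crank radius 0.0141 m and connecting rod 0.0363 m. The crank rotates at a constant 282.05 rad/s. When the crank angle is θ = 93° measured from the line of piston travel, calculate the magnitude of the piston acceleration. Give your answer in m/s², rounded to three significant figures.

ω = 282.1 rad/s
x(θ) = r cosθ + √(L² − r² sin²θ); with ω constant, a = ω²·d²x/dθ².
d²x/dθ² = −r cosθ − r²(cos2θ)/√u − r⁴ sin²2θ/(4u^{3/2}),  u = L² − r² sin²θ = 0.00111942 m².
Substituting r = 0.0141 m, L = 0.0363 m, θ = 93°: d²x/dθ² = +0.0066446 m.
a = ω²·d²x/dθ² = (282.1)²·(+0.0066446) = +528.59 m/s²;  |a| = 528.59 m/s².

529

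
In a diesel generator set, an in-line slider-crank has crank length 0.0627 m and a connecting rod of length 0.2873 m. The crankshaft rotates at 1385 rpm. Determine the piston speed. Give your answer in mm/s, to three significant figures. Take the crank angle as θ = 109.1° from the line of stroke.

ω = 2π·1385/60 = 145 rad/s
For an in-line slider-crank, x = r cosθ + √(L² − r² sin²θ), so v = −rω sinθ·[1 + r cosθ/√(L² − r² sin²θ)].
With r = 0.0627 m, L = 0.2873 m, θ = 109.1°: √(L² − r² sin²θ) = 0.28112 m.
v = −0.0627·145·0.94495·[1 + 0.0627·-0.32722/0.28112] = -7.9661 m/s.
|v| = 7.9661 m/s = 7966.1 mm/s.

7970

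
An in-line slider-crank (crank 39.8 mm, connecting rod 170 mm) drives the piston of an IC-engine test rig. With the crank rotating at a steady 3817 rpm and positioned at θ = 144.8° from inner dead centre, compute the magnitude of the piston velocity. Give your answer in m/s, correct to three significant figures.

7.40

ω = 2π·3817/60 = 399.7 rad/s
For an in-line slider-crank, x = r cosθ + √(L² − r² sin²θ), so v = −rω sinθ·[1 + r cosθ/√(L² − r² sin²θ)].
With r = 0.0398 m, L = 0.17 m, θ = 144.8°: √(L² − r² sin²θ) = 0.16844 m.
v = −0.0398·399.7·0.57643·[1 + 0.0398·-0.81714/0.16844] = -7.3997 m/s.
|v| = 7.3997 m/s.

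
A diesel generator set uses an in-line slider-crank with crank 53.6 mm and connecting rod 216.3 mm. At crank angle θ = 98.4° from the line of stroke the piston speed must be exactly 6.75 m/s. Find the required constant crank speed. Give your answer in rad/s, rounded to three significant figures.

132

For an in-line slider-crank, |v_piston| = rω|sinθ|·[1 + r cosθ/√(L² − r² sin²θ)].
With r = 0.0536 m, L = 0.2163 m, θ = 98.4°: the bracketed kinematic factor |dx/dθ| = 0.051045 m.
ω = v/|dx/dθ| = 6.75/0.051045 = 132.24 rad/s.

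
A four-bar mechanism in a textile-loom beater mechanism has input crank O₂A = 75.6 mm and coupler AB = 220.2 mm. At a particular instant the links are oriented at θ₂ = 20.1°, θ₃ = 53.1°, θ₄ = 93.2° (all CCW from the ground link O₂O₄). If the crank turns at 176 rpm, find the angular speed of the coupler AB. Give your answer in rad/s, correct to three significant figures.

ω₂ = 18.43 rad/s (from 176 rpm).
Differentiating the loop-closure r₂e^{iθ₂}+r₃e^{iθ₃}=r₁+r₄e^{iθ₄} gives r₂ω₂e^{iθ₂}+r₃ω₃e^{iθ₃}=r₄ω₄e^{iθ₄}.
Eliminating the other unknown: ω₃ = r₂ω₂ sin(θ₄−θ₂) / [r₃ sin(θ₃−θ₄)].
Numerator sine = +0.95681; denominator sine = -0.64412.
Result = 0.0756·18.43·(+0.95681) / (0.2202·(-0.64412)) = -9.3995 rad/s; magnitude 9.3995 rad/s.

9.40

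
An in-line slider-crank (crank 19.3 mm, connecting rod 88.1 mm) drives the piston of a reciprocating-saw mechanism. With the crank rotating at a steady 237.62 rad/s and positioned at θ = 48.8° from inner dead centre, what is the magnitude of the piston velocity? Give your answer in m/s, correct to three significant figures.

ω = 237.6 rad/s
For an in-line slider-crank, x = r cosθ + √(L² − r² sin²θ), so v = −rω sinθ·[1 + r cosθ/√(L² − r² sin²θ)].
With r = 0.0193 m, L = 0.0881 m, θ = 48.8°: √(L² − r² sin²θ) = 0.086895 m.
v = −0.0193·237.6·0.75241·[1 + 0.0193·0.65869/0.086895] = -3.9554 m/s.
|v| = 3.9554 m/s.

3.96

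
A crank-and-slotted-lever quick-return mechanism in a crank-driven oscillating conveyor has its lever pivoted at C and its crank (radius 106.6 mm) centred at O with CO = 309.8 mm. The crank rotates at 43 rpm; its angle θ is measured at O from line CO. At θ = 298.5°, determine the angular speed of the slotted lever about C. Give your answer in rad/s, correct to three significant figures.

ω = 4.503 rad/s (from 43 rpm).
Crank pin A relative to C: A = (d + r cosθ, r sinθ); lever angle φ = atan2(r sinθ, d + r cosθ).
Differentiating tanφ: φ̇ = rω(d cosθ + r)/(d² + r² + 2dr cosθ).
d² + r² + 2dr cosθ = |CA|² = 0.138856 m²;  d cosθ + r = +0.25442 m.
|ω_lever| = |0.1066·4.503·+0.25442| / 0.138856 = 0.87953 rad/s.

0.880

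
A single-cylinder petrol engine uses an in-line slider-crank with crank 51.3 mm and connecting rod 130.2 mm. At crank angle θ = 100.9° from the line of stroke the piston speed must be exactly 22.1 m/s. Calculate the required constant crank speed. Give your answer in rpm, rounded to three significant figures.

For an in-line slider-crank, |v_piston| = rω|sinθ|·[1 + r cosθ/√(L² − r² sin²θ)].
With r = 0.0513 m, L = 0.1302 m, θ = 100.9°: the bracketed kinematic factor |dx/dθ| = 0.046304 m.
ω = v/|dx/dθ| = 22.1/0.046304 = 477.28 rad/s.
N = 60ω/(2π) = 4557.7 rpm.

4560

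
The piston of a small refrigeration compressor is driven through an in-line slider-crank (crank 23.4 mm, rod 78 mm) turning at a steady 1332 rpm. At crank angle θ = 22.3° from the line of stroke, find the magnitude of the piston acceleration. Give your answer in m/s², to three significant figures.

521

ω = 2π·1332/60 = 139.5 rad/s
x(θ) = r cosθ + √(L² − r² sin²θ); with ω constant, a = ω²·d²x/dθ².
d²x/dθ² = −r cosθ − r²(cos2θ)/√u − r⁴ sin²2θ/(4u^{3/2}),  u = L² − r² sin²θ = 0.00600516 m².
Substituting r = 0.0234 m, L = 0.078 m, θ = 22.3°: d²x/dθ² = -0.02676 m.
a = ω²·d²x/dθ² = (139.5)²·(-0.02676) = -520.67 m/s²;  |a| = 520.67 m/s².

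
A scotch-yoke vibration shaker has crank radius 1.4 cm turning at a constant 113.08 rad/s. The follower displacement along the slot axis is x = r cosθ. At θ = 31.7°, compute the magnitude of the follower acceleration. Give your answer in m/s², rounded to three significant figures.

ω = 113.1 rad/s
x = r cosθ ⇒ ẍ = −rω² cosθ (ω constant).
|a| = rω²|cosθ| = 0.014·(113.1)²·|cos 31.7°| = 152.31 m/s².

152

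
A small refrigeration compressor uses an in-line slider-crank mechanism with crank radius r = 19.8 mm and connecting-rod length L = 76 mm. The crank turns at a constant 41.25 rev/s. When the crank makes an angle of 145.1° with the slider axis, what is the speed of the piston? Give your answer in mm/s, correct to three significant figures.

ω = 2π·41.2 = 259.2 rad/s
For an in-line slider-crank, x = r cosθ + √(L² − r² sin²θ), so v = −rω sinθ·[1 + r cosθ/√(L² − r² sin²θ)].
With r = 0.0198 m, L = 0.076 m, θ = 145.1°: √(L² − r² sin²θ) = 0.075151 m.
v = −0.0198·259.2·0.57215·[1 + 0.0198·-0.82015/0.075151] = -2.3017 m/s.
|v| = 2.3017 m/s = 2301.7 mm/s.

2300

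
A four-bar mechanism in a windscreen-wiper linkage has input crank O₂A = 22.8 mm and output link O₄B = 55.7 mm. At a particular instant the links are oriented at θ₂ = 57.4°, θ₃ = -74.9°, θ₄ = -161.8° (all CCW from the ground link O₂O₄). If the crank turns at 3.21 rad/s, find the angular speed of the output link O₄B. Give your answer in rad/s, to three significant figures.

ω₂ = 3.21 rad/s
Differentiating the loop-closure r₂e^{iθ₂}+r₃e^{iθ₃}=r₁+r₄e^{iθ₄} gives r₂ω₂e^{iθ₂}+r₃ω₃e^{iθ₃}=r₄ω₄e^{iθ₄}.
Eliminating the other unknown: ω₄ = r₂ω₂ sin(θ₂−θ₃) / [r₄ sin(θ₄−θ₃)].
Numerator sine = +0.73963; denominator sine = -0.99854.
Result = 0.0228·3.21·(+0.73963) / (0.0557·(-0.99854)) = -0.97328 rad/s; magnitude 0.97328 rad/s.

0.973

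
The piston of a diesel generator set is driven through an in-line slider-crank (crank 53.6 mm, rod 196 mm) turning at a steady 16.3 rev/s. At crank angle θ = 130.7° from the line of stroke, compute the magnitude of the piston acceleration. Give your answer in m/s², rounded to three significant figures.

ω = 2π·16.3 = 102.4 rad/s
x(θ) = r cosθ + √(L² − r² sin²θ); with ω constant, a = ω²·d²x/dθ².
d²x/dθ² = −r cosθ − r²(cos2θ)/√u − r⁴ sin²2θ/(4u^{3/2}),  u = L² − r² sin²θ = 0.0367647 m².
Substituting r = 0.0536 m, L = 0.196 m, θ = 130.7°: d²x/dθ² = +0.036907 m.
a = ω²·d²x/dθ² = (102.4)²·(+0.036907) = +387.12 m/s²;  |a| = 387.12 m/s².

387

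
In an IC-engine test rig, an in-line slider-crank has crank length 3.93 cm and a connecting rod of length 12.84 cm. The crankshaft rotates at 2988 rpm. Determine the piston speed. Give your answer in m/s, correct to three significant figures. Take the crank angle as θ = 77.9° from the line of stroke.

12.8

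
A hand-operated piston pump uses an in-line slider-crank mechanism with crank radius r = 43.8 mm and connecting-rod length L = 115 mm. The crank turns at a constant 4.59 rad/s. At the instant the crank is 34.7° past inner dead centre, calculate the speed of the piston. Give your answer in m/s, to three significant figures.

0.151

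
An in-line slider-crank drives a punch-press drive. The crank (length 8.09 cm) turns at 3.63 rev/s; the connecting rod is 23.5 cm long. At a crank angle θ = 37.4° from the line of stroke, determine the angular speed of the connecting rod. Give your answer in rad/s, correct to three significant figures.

6.38

ω = 22.81 rad/s (converted from 3.63 rev/s).
The rod makes angle φ with the slider axis where L sinφ = r sinθ; differentiating, L cosφ·φ̇ = r ω cosθ.
L cosφ = √(L² − r² sin²θ) = 0.22981 m.
|ω_rod| = r ω |cosθ| / √(L² − r² sin²θ) = 0.0809·22.81·0.79441/0.22981 = 6.3785 rad/s.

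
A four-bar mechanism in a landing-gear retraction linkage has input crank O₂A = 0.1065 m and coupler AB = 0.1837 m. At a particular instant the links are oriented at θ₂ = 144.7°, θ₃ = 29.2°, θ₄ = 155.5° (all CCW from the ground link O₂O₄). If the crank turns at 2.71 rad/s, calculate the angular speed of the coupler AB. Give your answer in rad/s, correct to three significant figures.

ω₂ = 2.71 rad/s
Differentiating the loop-closure r₂e^{iθ₂}+r₃e^{iθ₃}=r₁+r₄e^{iθ₄} gives r₂ω₂e^{iθ₂}+r₃ω₃e^{iθ₃}=r₄ω₄e^{iθ₄}.
Eliminating the other unknown: ω₃ = r₂ω₂ sin(θ₄−θ₂) / [r₃ sin(θ₃−θ₄)].
Numerator sine = +0.18738; denominator sine = -0.80593.
Result = 0.1065·2.71·(+0.18738) / (0.1837·(-0.80593)) = -0.36529 rad/s; magnitude 0.36529 rad/s.

0.365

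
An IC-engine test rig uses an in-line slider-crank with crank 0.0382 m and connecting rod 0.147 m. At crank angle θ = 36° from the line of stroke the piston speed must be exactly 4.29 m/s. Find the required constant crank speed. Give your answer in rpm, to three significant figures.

1500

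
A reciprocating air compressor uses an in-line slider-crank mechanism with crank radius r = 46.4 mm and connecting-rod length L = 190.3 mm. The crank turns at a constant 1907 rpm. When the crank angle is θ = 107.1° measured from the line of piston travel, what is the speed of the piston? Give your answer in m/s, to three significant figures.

ω = 2π·1907/60 = 199.7 rad/s
For an in-line slider-crank, x = r cosθ + √(L² − r² sin²θ), so v = −rω sinθ·[1 + r cosθ/√(L² − r² sin²θ)].
With r = 0.0464 m, L = 0.1903 m, θ = 107.1°: √(L² − r² sin²θ) = 0.18506 m.
v = −0.0464·199.7·0.95579·[1 + 0.0464·-0.29404/0.18506] = -8.2035 m/s.
|v| = 8.2035 m/s.

8.20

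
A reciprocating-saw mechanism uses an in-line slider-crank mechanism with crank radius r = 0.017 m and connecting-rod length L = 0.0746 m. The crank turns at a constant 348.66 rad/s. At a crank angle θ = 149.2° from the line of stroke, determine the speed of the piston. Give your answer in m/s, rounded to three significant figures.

2.44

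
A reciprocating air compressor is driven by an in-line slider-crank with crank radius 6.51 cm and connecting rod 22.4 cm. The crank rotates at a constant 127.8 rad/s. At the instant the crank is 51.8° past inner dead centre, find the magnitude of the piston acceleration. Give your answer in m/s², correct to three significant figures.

590

ω = 127.8 rad/s
x(θ) = r cosθ + √(L² − r² sin²θ); with ω constant, a = ω²·d²x/dθ².
d²x/dθ² = −r cosθ − r²(cos2θ)/√u − r⁴ sin²2θ/(4u^{3/2}),  u = L² − r² sin²θ = 0.0475587 m².
Substituting r = 0.0651 m, L = 0.224 m, θ = 51.8°: d²x/dθ² = -0.036098 m.
a = ω²·d²x/dθ² = (127.8)²·(-0.036098) = -589.58 m/s²;  |a| = 589.58 m/s².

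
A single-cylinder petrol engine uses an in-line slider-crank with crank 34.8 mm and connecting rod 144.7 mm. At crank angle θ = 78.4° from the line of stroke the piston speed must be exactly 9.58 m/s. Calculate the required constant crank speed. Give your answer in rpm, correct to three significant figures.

2560

For an in-line slider-crank, |v_piston| = rω|sinθ|·[1 + r cosθ/√(L² − r² sin²θ)].
With r = 0.0348 m, L = 0.1447 m, θ = 78.4°: the bracketed kinematic factor |dx/dθ| = 0.035785 m.
ω = v/|dx/dθ| = 9.58/0.035785 = 267.71 rad/s.
N = 60ω/(2π) = 2556.4 rpm.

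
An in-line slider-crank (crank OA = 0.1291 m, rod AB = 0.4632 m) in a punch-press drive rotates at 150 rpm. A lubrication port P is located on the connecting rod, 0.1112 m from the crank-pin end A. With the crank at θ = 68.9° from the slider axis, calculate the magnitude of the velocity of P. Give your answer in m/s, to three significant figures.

ω = 15.71 rad/s.  Crank-pin speed |V_A| = rω = 2.0279 m/s, perpendicular to OA.
Rod angle: sinφ = −(r/L) sinθ ⇒ φ = -15.072°; ω_rod = −rω cosθ/√(L²−r²sin²θ) = -1.6322 rad/s.
V_P = V_A + ω_rod × AP, with AP = 0.1112 m along the rod.
Components: V_Px = −rω sinθ − a·ω_rod·sinφ = -1.9391 m/s;  V_Py = rω cosθ + a·ω_rod·cosφ = +0.55478 m/s.
|V_P| = √(V_Px² + V_Py²) = 2.0169 m/s.

2.02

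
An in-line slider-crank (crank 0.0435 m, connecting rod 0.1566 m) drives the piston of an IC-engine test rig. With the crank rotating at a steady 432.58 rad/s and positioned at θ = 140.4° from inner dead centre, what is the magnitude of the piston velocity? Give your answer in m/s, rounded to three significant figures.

ω = 432.6 rad/s
For an in-line slider-crank, x = r cosθ + √(L² − r² sin²θ), so v = −rω sinθ·[1 + r cosθ/√(L² − r² sin²θ)].
With r = 0.0435 m, L = 0.1566 m, θ = 140.4°: √(L² − r² sin²θ) = 0.15413 m.
v = −0.0435·432.6·0.63742·[1 + 0.0435·-0.77051/0.15413] = -9.3861 m/s.
|v| = 9.3861 m/s.

9.39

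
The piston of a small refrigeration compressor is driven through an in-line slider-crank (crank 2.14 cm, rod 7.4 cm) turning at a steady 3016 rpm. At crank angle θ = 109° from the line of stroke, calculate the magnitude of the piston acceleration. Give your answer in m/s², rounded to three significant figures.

1200

ω = 2π·3016/60 = 315.8 rad/s
x(θ) = r cosθ + √(L² − r² sin²θ); with ω constant, a = ω²·d²x/dθ².
d²x/dθ² = −r cosθ − r²(cos2θ)/√u − r⁴ sin²2θ/(4u^{3/2}),  u = L² − r² sin²θ = 0.00506658 m².
Substituting r = 0.0214 m, L = 0.074 m, θ = 109°: d²x/dθ² = +0.011982 m.
a = ω²·d²x/dθ² = (315.8)²·(+0.011982) = +1195.2 m/s²;  |a| = 1195.2 m/s².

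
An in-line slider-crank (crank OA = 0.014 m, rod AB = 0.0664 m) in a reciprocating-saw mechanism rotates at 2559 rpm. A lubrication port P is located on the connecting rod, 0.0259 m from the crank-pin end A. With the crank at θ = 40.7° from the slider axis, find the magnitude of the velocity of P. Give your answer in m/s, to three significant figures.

3.13

ω = 268 rad/s.  Crank-pin speed |V_A| = rω = 3.7517 m/s, perpendicular to OA.
Rod angle: sinφ = −(r/L) sinθ ⇒ φ = -7.903°; ω_rod = −rω cosθ/√(L²−r²sin²θ) = -43.246 rad/s.
V_P = V_A + ω_rod × AP, with AP = 0.0259 m along the rod.
Components: V_Px = −rω sinθ − a·ω_rod·sinφ = -2.6005 m/s;  V_Py = rω cosθ + a·ω_rod·cosφ = +1.7348 m/s.
|V_P| = √(V_Px² + V_Py²) = 3.126 m/s.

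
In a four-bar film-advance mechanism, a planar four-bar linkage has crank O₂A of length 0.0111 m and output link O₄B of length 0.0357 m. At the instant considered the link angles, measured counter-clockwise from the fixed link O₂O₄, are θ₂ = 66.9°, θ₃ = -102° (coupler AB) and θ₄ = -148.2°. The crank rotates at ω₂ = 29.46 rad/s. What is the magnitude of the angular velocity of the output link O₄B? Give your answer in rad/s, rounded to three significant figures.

ω₂ = 29.46 rad/s
Differentiating the loop-closure r₂e^{iθ₂}+r₃e^{iθ₃}=r₁+r₄e^{iθ₄} gives r₂ω₂e^{iθ₂}+r₃ω₃e^{iθ₃}=r₄ω₄e^{iθ₄}.
Eliminating the other unknown: ω₄ = r₂ω₂ sin(θ₂−θ₃) / [r₄ sin(θ₄−θ₃)].
Numerator sine = +0.19252; denominator sine = -0.72176.
Result = 0.0111·29.46·(+0.19252) / (0.0357·(-0.72176)) = -2.4433 rad/s; magnitude 2.4433 rad/s.

2.44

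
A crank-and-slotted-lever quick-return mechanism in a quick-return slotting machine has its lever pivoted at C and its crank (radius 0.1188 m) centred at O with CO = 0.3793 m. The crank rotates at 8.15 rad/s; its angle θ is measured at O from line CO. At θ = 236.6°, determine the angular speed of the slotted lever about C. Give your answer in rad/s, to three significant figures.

ω = 8.15 rad/s
Crank pin A relative to C: A = (d + r cosθ, r sinθ); lever angle φ = atan2(r sinθ, d + r cosθ).
Differentiating tanφ: φ̇ = rω(d cosθ + r)/(d² + r² + 2dr cosθ).
d² + r² + 2dr cosθ = |CA|² = 0.108372 m²;  d cosθ + r = -0.089997 m.
|ω_lever| = |0.1188·8.15·-0.089997| / 0.108372 = 0.80406 rad/s.

0.804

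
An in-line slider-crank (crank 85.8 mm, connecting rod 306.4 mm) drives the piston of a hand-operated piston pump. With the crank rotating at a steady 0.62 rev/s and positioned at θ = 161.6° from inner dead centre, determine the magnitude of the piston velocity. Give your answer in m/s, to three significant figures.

0.0774

ω = 2π·0.62 = 3.896 rad/s
For an in-line slider-crank, x = r cosθ + √(L² − r² sin²θ), so v = −rω sinθ·[1 + r cosθ/√(L² − r² sin²θ)].
With r = 0.0858 m, L = 0.3064 m, θ = 161.6°: √(L² − r² sin²θ) = 0.3052 m.
v = −0.0858·3.896·0.31565·[1 + 0.0858·-0.94888/0.3052] = -0.077359 m/s.
|v| = 0.077359 m/s.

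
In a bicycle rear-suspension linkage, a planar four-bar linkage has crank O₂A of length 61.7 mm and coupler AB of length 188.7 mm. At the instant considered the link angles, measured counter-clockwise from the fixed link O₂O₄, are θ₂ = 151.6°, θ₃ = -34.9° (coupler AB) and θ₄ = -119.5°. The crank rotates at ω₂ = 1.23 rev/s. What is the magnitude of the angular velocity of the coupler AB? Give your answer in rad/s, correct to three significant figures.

2.54

ω₂ = 7.728 rad/s (from 1.23 rev/s).
Differentiating the loop-closure r₂e^{iθ₂}+r₃e^{iθ₃}=r₁+r₄e^{iθ₄} gives r₂ω₂e^{iθ₂}+r₃ω₃e^{iθ₃}=r₄ω₄e^{iθ₄}.
Eliminating the other unknown: ω₃ = r₂ω₂ sin(θ₄−θ₂) / [r₃ sin(θ₃−θ₄)].
Numerator sine = +0.99982; denominator sine = +0.99556.
Result = 0.0617·7.728·(+0.99982) / (0.1887·(+0.99556)) = +2.5378 rad/s; magnitude 2.5378 rad/s.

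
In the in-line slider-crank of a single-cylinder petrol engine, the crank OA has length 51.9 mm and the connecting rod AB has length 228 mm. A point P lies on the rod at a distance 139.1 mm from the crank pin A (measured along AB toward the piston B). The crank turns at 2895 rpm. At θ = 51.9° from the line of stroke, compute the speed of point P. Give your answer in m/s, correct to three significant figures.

ω = 303.2 rad/s.  Crank-pin speed |V_A| = rω = 15.734 m/s, perpendicular to OA.
Rod angle: sinφ = −(r/L) sinθ ⇒ φ = -10.319°; ω_rod = −rω cosθ/√(L²−r²sin²θ) = -43.281 rad/s.
V_P = V_A + ω_rod × AP, with AP = 0.1391 m along the rod.
Components: V_Px = −rω sinθ − a·ω_rod·sinφ = -13.46 m/s;  V_Py = rω cosθ + a·ω_rod·cosφ = +3.7855 m/s.
|V_P| = √(V_Px² + V_Py²) = 13.982 m/s.

14.0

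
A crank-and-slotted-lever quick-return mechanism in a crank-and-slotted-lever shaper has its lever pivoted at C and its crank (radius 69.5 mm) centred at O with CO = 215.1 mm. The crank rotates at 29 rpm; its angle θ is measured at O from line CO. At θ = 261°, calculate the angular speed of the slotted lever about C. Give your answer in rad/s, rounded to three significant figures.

0.163

ω = 3.037 rad/s (from 29 rpm).
Crank pin A relative to C: A = (d + r cosθ, r sinθ); lever angle φ = atan2(r sinθ, d + r cosθ).
Differentiating tanφ: φ̇ = rω(d cosθ + r)/(d² + r² + 2dr cosθ).
d² + r² + 2dr cosθ = |CA|² = 0.046421 m²;  d cosθ + r = +0.035851 m.
|ω_lever| = |0.0695·3.037·+0.035851| / 0.046421 = 0.163 rad/s.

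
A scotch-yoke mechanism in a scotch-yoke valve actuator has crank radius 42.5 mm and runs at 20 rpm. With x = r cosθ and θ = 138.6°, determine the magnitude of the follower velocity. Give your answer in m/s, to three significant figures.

0.0589

ω = 2.094 rad/s (from 20 rpm).
x = r cosθ ⇒ ẋ = −rω sinθ.
|v| = rω|sinθ| = 0.0425·2.094·|sin 138.6°| = 0.058865 m/s.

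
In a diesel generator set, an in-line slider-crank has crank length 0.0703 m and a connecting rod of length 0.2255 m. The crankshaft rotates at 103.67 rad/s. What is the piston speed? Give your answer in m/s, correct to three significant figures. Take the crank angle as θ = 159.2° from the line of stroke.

1.83

ω = 103.7 rad/s
For an in-line slider-crank, x = r cosθ + √(L² − r² sin²θ), so v = −rω sinθ·[1 + r cosθ/√(L² − r² sin²θ)].
With r = 0.0703 m, L = 0.2255 m, θ = 159.2°: √(L² − r² sin²θ) = 0.22411 m.
v = −0.0703·103.7·0.35511·[1 + 0.0703·-0.93483/0.22411] = -1.8291 m/s.
|v| = 1.8291 m/s.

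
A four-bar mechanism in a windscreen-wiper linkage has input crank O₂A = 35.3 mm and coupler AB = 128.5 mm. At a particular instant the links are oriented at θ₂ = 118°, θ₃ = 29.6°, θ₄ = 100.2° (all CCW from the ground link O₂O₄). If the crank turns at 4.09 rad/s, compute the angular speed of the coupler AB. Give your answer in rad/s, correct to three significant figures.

0.364

ω₂ = 4.09 rad/s
Differentiating the loop-closure r₂e^{iθ₂}+r₃e^{iθ₃}=r₁+r₄e^{iθ₄} gives r₂ω₂e^{iθ₂}+r₃ω₃e^{iθ₃}=r₄ω₄e^{iθ₄}.
Eliminating the other unknown: ω₃ = r₂ω₂ sin(θ₄−θ₂) / [r₃ sin(θ₃−θ₄)].
Numerator sine = -0.30570; denominator sine = -0.94322.
Result = 0.0353·4.09·(-0.30570) / (0.1285·(-0.94322)) = +0.36414 rad/s; magnitude 0.36414 rad/s.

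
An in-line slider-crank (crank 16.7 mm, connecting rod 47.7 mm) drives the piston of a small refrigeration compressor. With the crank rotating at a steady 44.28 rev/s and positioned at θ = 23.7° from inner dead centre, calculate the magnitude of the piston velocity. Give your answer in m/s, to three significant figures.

ω = 2π·44.3 = 278.2 rad/s
For an in-line slider-crank, x = r cosθ + √(L² − r² sin²θ), so v = −rω sinθ·[1 + r cosθ/√(L² − r² sin²θ)].
With r = 0.0167 m, L = 0.0477 m, θ = 23.7°: √(L² − r² sin²θ) = 0.047225 m.
v = −0.0167·278.2·0.40195·[1 + 0.0167·0.91566/0.047225] = -2.4723 m/s.
|v| = 2.4723 m/s.

2.47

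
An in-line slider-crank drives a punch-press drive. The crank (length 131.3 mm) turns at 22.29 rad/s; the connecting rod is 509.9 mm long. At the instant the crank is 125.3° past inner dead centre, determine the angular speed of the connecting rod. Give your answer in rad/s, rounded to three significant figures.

ω = 22.29 rad/s
The rod makes angle φ with the slider axis where L sinφ = r sinθ; differentiating, L cosφ·φ̇ = r ω cosθ.
L cosφ = √(L² − r² sin²θ) = 0.49851 m.
|ω_rod| = r ω |cosθ| / √(L² − r² sin²θ) = 0.1313·22.29·0.57786/0.49851 = 3.3925 rad/s.

3.39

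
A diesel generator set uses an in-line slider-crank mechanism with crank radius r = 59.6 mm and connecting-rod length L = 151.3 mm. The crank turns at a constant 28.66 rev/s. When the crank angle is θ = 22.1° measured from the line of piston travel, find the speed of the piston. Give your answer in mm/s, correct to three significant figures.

ω = 2π·28.7 = 180.1 rad/s
For an in-line slider-crank, x = r cosθ + √(L² − r² sin²θ), so v = −rω sinθ·[1 + r cosθ/√(L² − r² sin²θ)].
With r = 0.0596 m, L = 0.1513 m, θ = 22.1°: √(L² − r² sin²θ) = 0.14963 m.
v = −0.0596·180.1·0.37622·[1 + 0.0596·0.92653/0.14963] = -5.528 m/s.
|v| = 5.528 m/s = 5528 mm/s.

5530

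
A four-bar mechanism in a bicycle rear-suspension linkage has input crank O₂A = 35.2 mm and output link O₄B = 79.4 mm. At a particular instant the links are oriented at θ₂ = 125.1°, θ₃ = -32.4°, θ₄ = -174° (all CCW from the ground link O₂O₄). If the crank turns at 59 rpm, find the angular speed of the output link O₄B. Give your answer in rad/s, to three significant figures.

ω₂ = 6.178 rad/s (from 59 rpm).
Differentiating the loop-closure r₂e^{iθ₂}+r₃e^{iθ₃}=r₁+r₄e^{iθ₄} gives r₂ω₂e^{iθ₂}+r₃ω₃e^{iθ₃}=r₄ω₄e^{iθ₄}.
Eliminating the other unknown: ω₄ = r₂ω₂ sin(θ₂−θ₃) / [r₄ sin(θ₄−θ₃)].
Numerator sine = +0.38268; denominator sine = -0.62115.
Result = 0.0352·6.178·(+0.38268) / (0.0794·(-0.62115)) = -1.6875 rad/s; magnitude 1.6875 rad/s.

1.69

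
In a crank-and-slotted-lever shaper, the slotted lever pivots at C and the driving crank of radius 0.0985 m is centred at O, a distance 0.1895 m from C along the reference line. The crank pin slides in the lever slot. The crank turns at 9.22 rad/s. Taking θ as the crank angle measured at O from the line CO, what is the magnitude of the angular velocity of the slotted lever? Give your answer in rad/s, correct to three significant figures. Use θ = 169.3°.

8.92

ω = 9.22 rad/s
Crank pin A relative to C: A = (d + r cosθ, r sinθ); lever angle φ = atan2(r sinθ, d + r cosθ).
Differentiating tanφ: φ̇ = rω(d cosθ + r)/(d² + r² + 2dr cosθ).
d² + r² + 2dr cosθ = |CA|² = 0.00893009 m²;  d cosθ + r = -0.087705 m.
|ω_lever| = |0.0985·9.22·-0.087705| / 0.00893009 = 8.9194 rad/s.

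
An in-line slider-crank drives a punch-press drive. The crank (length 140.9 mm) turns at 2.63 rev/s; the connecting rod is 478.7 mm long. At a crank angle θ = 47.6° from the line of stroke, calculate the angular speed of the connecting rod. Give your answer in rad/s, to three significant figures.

3.36

ω = 16.52 rad/s (converted from 2.63 rev/s).
The rod makes angle φ with the slider axis where L sinφ = r sinθ; differentiating, L cosφ·φ̇ = r ω cosθ.
L cosφ = √(L² − r² sin²θ) = 0.46726 m.
|ω_rod| = r ω |cosθ| / √(L² − r² sin²θ) = 0.1409·16.52·0.67430/0.46726 = 3.3601 rad/s.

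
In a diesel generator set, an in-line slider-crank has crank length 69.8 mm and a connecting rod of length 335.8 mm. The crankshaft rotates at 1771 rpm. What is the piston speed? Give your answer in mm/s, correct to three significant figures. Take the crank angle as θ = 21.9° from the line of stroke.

ω = 2π·1771/60 = 185.5 rad/s
For an in-line slider-crank, x = r cosθ + √(L² − r² sin²θ), so v = −rω sinθ·[1 + r cosθ/√(L² − r² sin²θ)].
With r = 0.0698 m, L = 0.3358 m, θ = 21.9°: √(L² − r² sin²θ) = 0.33479 m.
v = −0.0698·185.5·0.37299·[1 + 0.0698·0.92784/0.33479] = -5.7623 m/s.
|v| = 5.7623 m/s = 5762.3 mm/s.

5760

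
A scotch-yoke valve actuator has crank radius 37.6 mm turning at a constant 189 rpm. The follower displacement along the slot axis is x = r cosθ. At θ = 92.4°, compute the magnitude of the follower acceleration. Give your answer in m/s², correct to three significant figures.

0.617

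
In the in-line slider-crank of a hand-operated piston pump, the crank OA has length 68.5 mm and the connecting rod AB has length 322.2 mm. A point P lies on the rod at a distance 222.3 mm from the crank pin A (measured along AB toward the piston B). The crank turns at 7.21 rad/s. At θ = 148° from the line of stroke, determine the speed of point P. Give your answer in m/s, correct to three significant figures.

ω = 7.21 rad/s.  Crank-pin speed |V_A| = rω = 0.49389 m/s, perpendicular to OA.
Rod angle: sinφ = −(r/L) sinθ ⇒ φ = -6.469°; ω_rod = −rω cosθ/√(L²−r²sin²θ) = +1.3083 rad/s.
V_P = V_A + ω_rod × AP, with AP = 0.2223 m along the rod.
Components: V_Px = −rω sinθ − a·ω_rod·sinφ = -0.22895 m/s;  V_Py = rω cosθ + a·ω_rod·cosφ = -0.12986 m/s.
|V_P| = √(V_Px² + V_Py²) = 0.26322 m/s.

0.263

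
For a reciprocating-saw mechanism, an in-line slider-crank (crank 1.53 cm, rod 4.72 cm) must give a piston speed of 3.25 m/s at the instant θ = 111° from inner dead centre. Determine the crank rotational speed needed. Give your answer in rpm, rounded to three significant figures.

2470

For an in-line slider-crank, |v_piston| = rω|sinθ|·[1 + r cosθ/√(L² − r² sin²θ)].
With r = 0.0153 m, L = 0.0472 m, θ = 111°: the bracketed kinematic factor |dx/dθ| = 0.012543 m.
ω = v/|dx/dθ| = 3.25/0.012543 = 259.11 rad/s.
N = 60ω/(2π) = 2474.3 rpm.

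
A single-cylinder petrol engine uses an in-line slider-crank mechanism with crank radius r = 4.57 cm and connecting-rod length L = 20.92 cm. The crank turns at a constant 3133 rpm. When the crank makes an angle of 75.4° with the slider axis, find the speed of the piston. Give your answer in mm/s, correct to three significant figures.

15300

ω = 2π·3133/60 = 328.1 rad/s
For an in-line slider-crank, x = r cosθ + √(L² − r² sin²θ), so v = −rω sinθ·[1 + r cosθ/√(L² − r² sin²θ)].
With r = 0.0457 m, L = 0.2092 m, θ = 75.4°: √(L² − r² sin²θ) = 0.20447 m.
v = −0.0457·328.1·0.96771·[1 + 0.0457·0.25207/0.20447] = -15.327 m/s.
|v| = 15.327 m/s = 15327 mm/s.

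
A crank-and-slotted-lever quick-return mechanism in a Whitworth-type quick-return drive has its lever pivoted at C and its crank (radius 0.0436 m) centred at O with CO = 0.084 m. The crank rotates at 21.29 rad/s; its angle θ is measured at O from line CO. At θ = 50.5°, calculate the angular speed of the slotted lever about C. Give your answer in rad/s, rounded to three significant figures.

ω = 21.29 rad/s
Crank pin A relative to C: A = (d + r cosθ, r sinθ); lever angle φ = atan2(r sinθ, d + r cosθ).
Differentiating tanφ: φ̇ = rω(d cosθ + r)/(d² + r² + 2dr cosθ).
d² + r² + 2dr cosθ = |CA|² = 0.0136161 m²;  d cosθ + r = +0.097031 m.
|ω_lever| = |0.0436·21.29·+0.097031| / 0.0136161 = 6.6148 rad/s.

6.61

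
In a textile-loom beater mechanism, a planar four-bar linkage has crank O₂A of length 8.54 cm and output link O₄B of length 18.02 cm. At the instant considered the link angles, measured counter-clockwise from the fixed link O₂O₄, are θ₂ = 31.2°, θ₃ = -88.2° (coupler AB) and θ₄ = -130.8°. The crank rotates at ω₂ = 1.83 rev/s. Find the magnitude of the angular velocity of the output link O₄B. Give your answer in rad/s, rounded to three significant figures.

7.01

ω₂ = 11.5 rad/s (from 1.83 rev/s).
Differentiating the loop-closure r₂e^{iθ₂}+r₃e^{iθ₃}=r₁+r₄e^{iθ₄} gives r₂ω₂e^{iθ₂}+r₃ω₃e^{iθ₃}=r₄ω₄e^{iθ₄}.
Eliminating the other unknown: ω₄ = r₂ω₂ sin(θ₂−θ₃) / [r₄ sin(θ₄−θ₃)].
Numerator sine = +0.87121; denominator sine = -0.67688.
Result = 0.0854·11.5·(+0.87121) / (0.1802·(-0.67688)) = -7.0137 rad/s; magnitude 7.0137 rad/s.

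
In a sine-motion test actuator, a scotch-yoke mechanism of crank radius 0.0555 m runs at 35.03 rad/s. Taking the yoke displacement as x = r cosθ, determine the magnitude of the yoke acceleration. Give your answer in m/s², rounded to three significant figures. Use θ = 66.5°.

27.2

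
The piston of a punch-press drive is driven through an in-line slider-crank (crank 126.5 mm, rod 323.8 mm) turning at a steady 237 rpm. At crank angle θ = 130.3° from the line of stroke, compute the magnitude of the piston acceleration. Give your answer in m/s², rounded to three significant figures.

54.3

ω = 2π·237/60 = 24.82 rad/s
x(θ) = r cosθ + √(L² − r² sin²θ); with ω constant, a = ω²·d²x/dθ².
d²x/dθ² = −r cosθ − r²(cos2θ)/√u − r⁴ sin²2θ/(4u^{3/2}),  u = L² − r² sin²θ = 0.0955385 m².
Substituting r = 0.1265 m, L = 0.3238 m, θ = 130.3°: d²x/dθ² = +0.088165 m.
a = ω²·d²x/dθ² = (24.82)²·(+0.088165) = +54.306 m/s²;  |a| = 54.306 m/s².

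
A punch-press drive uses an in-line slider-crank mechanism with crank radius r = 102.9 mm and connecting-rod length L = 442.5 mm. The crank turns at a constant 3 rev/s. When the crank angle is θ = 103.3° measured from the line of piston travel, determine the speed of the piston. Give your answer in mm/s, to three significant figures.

1780

ω = 2π·3 = 18.85 rad/s
For an in-line slider-crank, x = r cosθ + √(L² − r² sin²θ), so v = −rω sinθ·[1 + r cosθ/√(L² − r² sin²θ)].
With r = 0.1029 m, L = 0.4425 m, θ = 103.3°: √(L² − r² sin²θ) = 0.43102 m.
v = −0.1029·18.85·0.97318·[1 + 0.1029·-0.23005/0.43102] = -1.7839 m/s.
|v| = 1.7839 m/s = 1783.9 mm/s.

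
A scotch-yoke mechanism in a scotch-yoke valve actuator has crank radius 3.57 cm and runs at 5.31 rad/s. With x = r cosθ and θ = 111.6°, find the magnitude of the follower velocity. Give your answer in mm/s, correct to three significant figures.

176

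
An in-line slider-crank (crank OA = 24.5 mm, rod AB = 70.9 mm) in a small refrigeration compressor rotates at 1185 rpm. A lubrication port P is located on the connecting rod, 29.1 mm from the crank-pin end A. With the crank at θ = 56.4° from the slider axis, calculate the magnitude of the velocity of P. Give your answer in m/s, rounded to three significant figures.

ω = 124.1 rad/s.  Crank-pin speed |V_A| = rω = 3.0403 m/s, perpendicular to OA.
Rod angle: sinφ = −(r/L) sinθ ⇒ φ = -16.728°; ω_rod = −rω cosθ/√(L²−r²sin²θ) = -24.779 rad/s.
V_P = V_A + ω_rod × AP, with AP = 0.0291 m along the rod.
Components: V_Px = −rω sinθ − a·ω_rod·sinφ = -2.7398 m/s;  V_Py = rω cosθ + a·ω_rod·cosφ = +0.99192 m/s.
|V_P| = √(V_Px² + V_Py²) = 2.9139 m/s.

2.91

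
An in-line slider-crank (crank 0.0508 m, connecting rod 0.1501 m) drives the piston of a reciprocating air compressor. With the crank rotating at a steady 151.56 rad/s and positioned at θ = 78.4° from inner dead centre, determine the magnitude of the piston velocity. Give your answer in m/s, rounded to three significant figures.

8.09

ω = 151.6 rad/s
For an in-line slider-crank, x = r cosθ + √(L² − r² sin²θ), so v = −rω sinθ·[1 + r cosθ/√(L² − r² sin²θ)].
With r = 0.0508 m, L = 0.1501 m, θ = 78.4°: √(L² − r² sin²θ) = 0.14161 m.
v = −0.0508·151.6·0.97958·[1 + 0.0508·0.20108/0.14161] = -8.086 m/s.
|v| = 8.086 m/s.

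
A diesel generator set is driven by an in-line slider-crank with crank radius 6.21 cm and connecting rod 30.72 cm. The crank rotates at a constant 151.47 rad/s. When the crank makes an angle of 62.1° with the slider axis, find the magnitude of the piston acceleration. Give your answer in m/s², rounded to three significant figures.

504

ω = 151.5 rad/s
x(θ) = r cosθ + √(L² − r² sin²θ); with ω constant, a = ω²·d²x/dθ².
d²x/dθ² = −r cosθ − r²(cos2θ)/√u − r⁴ sin²2θ/(4u^{3/2}),  u = L² − r² sin²θ = 0.0913598 m².
Substituting r = 0.0621 m, L = 0.3072 m, θ = 62.1°: d²x/dθ² = -0.021979 m.
a = ω²·d²x/dθ² = (151.5)²·(-0.021979) = -504.27 m/s²;  |a| = 504.27 m/s².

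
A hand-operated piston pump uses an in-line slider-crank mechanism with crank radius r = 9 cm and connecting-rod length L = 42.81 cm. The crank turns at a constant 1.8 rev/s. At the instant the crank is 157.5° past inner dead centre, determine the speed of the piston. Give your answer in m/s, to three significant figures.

ω = 2π·1.8 = 11.31 rad/s
For an in-line slider-crank, x = r cosθ + √(L² − r² sin²θ), so v = −rω sinθ·[1 + r cosθ/√(L² − r² sin²θ)].
With r = 0.09 m, L = 0.4281 m, θ = 157.5°: √(L² − r² sin²θ) = 0.42671 m.
v = −0.09·11.31·0.38268·[1 + 0.09·-0.92388/0.42671] = -0.31362 m/s.
|v| = 0.31362 m/s.

0.314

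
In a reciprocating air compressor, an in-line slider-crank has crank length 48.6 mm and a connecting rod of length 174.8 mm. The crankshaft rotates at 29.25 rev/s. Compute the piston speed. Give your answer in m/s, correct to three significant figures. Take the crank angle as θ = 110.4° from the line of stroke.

7.53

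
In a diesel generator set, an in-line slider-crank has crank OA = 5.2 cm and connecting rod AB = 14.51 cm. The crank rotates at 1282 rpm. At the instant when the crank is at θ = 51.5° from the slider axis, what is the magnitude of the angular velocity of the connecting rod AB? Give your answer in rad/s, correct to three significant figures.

31.2

ω = 134.3 rad/s (converted from 1282 rpm).
The rod makes angle φ with the slider axis where L sinφ = r sinθ; differentiating, L cosφ·φ̇ = r ω cosθ.
L cosφ = √(L² − r² sin²θ) = 0.13928 m.
|ω_rod| = r ω |cosθ| / √(L² − r² sin²θ) = 0.052·134.3·0.62251/0.13928 = 31.203 rad/s.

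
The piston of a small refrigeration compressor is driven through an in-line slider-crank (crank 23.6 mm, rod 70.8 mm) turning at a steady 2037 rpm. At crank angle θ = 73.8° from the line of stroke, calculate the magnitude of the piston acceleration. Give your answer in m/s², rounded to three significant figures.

ω = 2π·2037/60 = 213.3 rad/s
x(θ) = r cosθ + √(L² − r² sin²θ); with ω constant, a = ω²·d²x/dθ².
d²x/dθ² = −r cosθ − r²(cos2θ)/√u − r⁴ sin²2θ/(4u^{3/2}),  u = L² − r² sin²θ = 0.00449903 m².
Substituting r = 0.0236 m, L = 0.0708 m, θ = 73.8°: d²x/dθ² = +0.00035296 m.
a = ω²·d²x/dθ² = (213.3)²·(+0.00035296) = +16.061 m/s²;  |a| = 16.061 m/s².

16.1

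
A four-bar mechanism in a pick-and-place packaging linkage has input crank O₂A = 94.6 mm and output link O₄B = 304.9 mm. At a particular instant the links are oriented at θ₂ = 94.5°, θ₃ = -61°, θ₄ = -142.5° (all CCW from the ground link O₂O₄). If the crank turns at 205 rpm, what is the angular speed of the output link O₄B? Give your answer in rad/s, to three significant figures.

ω₂ = 21.47 rad/s (from 205 rpm).
Differentiating the loop-closure r₂e^{iθ₂}+r₃e^{iθ₃}=r₁+r₄e^{iθ₄} gives r₂ω₂e^{iθ₂}+r₃ω₃e^{iθ₃}=r₄ω₄e^{iθ₄}.
Eliminating the other unknown: ω₄ = r₂ω₂ sin(θ₂−θ₃) / [r₄ sin(θ₄−θ₃)].
Numerator sine = +0.41469; denominator sine = -0.98902.
Result = 0.0946·21.47·(+0.41469) / (0.3049·(-0.98902)) = -2.7928 rad/s; magnitude 2.7928 rad/s.

2.79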